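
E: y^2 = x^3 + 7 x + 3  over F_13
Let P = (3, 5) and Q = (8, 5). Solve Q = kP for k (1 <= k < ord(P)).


Enumerate multiples of P until we hit Q = (8, 5):
  1P = (3, 5)
  2P = (4, 2)
  3P = (2, 5)
  4P = (8, 8)
  5P = (6, 1)
  6P = (0, 4)
  7P = (0, 9)
  8P = (6, 12)
  9P = (8, 5)
Match found at i = 9.

k = 9


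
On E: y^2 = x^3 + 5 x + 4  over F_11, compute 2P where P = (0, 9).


Doubling: s = (3 x1^2 + a) / (2 y1)
s = (3*0^2 + 5) / (2*9) mod 11 = 7
x3 = s^2 - 2 x1 mod 11 = 7^2 - 2*0 = 5
y3 = s (x1 - x3) - y1 mod 11 = 7 * (0 - 5) - 9 = 0

2P = (5, 0)


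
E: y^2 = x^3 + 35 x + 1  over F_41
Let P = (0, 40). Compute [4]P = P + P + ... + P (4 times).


k = 4 = 100_2 (binary, LSB first: 001)
Double-and-add from P = (0, 40):
  bit 0 = 0: acc unchanged = O
  bit 1 = 0: acc unchanged = O
  bit 2 = 1: acc = O + (3, 16) = (3, 16)

4P = (3, 16)


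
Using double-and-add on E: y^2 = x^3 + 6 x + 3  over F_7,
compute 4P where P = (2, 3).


k = 4 = 100_2 (binary, LSB first: 001)
Double-and-add from P = (2, 3):
  bit 0 = 0: acc unchanged = O
  bit 1 = 0: acc unchanged = O
  bit 2 = 1: acc = O + (5, 5) = (5, 5)

4P = (5, 5)


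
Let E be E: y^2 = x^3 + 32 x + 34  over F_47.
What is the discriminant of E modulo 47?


4 a^3 + 27 b^2 = 4*32^3 + 27*34^2 = 131072 + 31212 = 162284
Delta = -16 * (162284) = -2596544
Delta mod 47 = 18

Delta = 18 (mod 47)


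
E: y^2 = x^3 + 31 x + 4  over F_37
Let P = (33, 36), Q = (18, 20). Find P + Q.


P != Q, so use the chord formula.
s = (y2 - y1) / (x2 - x1) = (21) / (22) mod 37 = 6
x3 = s^2 - x1 - x2 mod 37 = 6^2 - 33 - 18 = 22
y3 = s (x1 - x3) - y1 mod 37 = 6 * (33 - 22) - 36 = 30

P + Q = (22, 30)


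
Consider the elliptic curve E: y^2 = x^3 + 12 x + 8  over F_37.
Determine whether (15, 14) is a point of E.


Check whether y^2 = x^3 + 12 x + 8 (mod 37) for (x, y) = (15, 14).
LHS: y^2 = 14^2 mod 37 = 11
RHS: x^3 + 12 x + 8 = 15^3 + 12*15 + 8 mod 37 = 11
LHS = RHS

Yes, on the curve


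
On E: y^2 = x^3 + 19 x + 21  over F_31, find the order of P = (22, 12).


Compute successive multiples of P until we hit O:
  1P = (22, 12)
  2P = (22, 19)
  3P = O

ord(P) = 3


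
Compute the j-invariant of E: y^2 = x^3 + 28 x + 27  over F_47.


Delta = -16(4 a^3 + 27 b^2) mod 47 = 15
-1728 * (4 a)^3 = -1728 * (4*28)^3 mod 47 = 44
j = 44 * 15^(-1) mod 47 = 28

j = 28 (mod 47)


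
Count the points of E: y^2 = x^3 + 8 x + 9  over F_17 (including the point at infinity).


For each x in F_17, count y with y^2 = x^3 + 8 x + 9 mod 17:
  x = 0: RHS = 9, y in [3, 14]  -> 2 point(s)
  x = 1: RHS = 1, y in [1, 16]  -> 2 point(s)
  x = 2: RHS = 16, y in [4, 13]  -> 2 point(s)
  x = 3: RHS = 9, y in [3, 14]  -> 2 point(s)
  x = 5: RHS = 4, y in [2, 15]  -> 2 point(s)
  x = 6: RHS = 1, y in [1, 16]  -> 2 point(s)
  x = 7: RHS = 0, y in [0]  -> 1 point(s)
  x = 10: RHS = 1, y in [1, 16]  -> 2 point(s)
  x = 11: RHS = 0, y in [0]  -> 1 point(s)
  x = 13: RHS = 15, y in [7, 10]  -> 2 point(s)
  x = 14: RHS = 9, y in [3, 14]  -> 2 point(s)
  x = 15: RHS = 2, y in [6, 11]  -> 2 point(s)
  x = 16: RHS = 0, y in [0]  -> 1 point(s)
Affine points: 23. Add the point at infinity: total = 24.

#E(F_17) = 24


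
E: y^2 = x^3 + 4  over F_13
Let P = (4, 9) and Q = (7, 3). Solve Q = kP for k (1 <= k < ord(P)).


Enumerate multiples of P until we hit Q = (7, 3):
  1P = (4, 9)
  2P = (2, 5)
  3P = (11, 3)
  4P = (12, 9)
  5P = (10, 4)
  6P = (8, 3)
  7P = (0, 11)
  8P = (6, 5)
  9P = (7, 10)
  10P = (5, 8)
  11P = (5, 5)
  12P = (7, 3)
Match found at i = 12.

k = 12


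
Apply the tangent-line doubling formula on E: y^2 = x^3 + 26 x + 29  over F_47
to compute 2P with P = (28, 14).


Doubling: s = (3 x1^2 + a) / (2 y1)
s = (3*28^2 + 26) / (2*14) mod 47 = 1
x3 = s^2 - 2 x1 mod 47 = 1^2 - 2*28 = 39
y3 = s (x1 - x3) - y1 mod 47 = 1 * (28 - 39) - 14 = 22

2P = (39, 22)


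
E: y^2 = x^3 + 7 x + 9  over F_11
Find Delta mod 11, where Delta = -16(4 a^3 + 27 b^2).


4 a^3 + 27 b^2 = 4*7^3 + 27*9^2 = 1372 + 2187 = 3559
Delta = -16 * (3559) = -56944
Delta mod 11 = 3

Delta = 3 (mod 11)


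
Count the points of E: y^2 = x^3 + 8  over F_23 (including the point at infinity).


For each x in F_23, count y with y^2 = x^3 + 0 x + 8 mod 23:
  x = 0: RHS = 8, y in [10, 13]  -> 2 point(s)
  x = 1: RHS = 9, y in [3, 20]  -> 2 point(s)
  x = 2: RHS = 16, y in [4, 19]  -> 2 point(s)
  x = 3: RHS = 12, y in [9, 14]  -> 2 point(s)
  x = 4: RHS = 3, y in [7, 16]  -> 2 point(s)
  x = 5: RHS = 18, y in [8, 15]  -> 2 point(s)
  x = 7: RHS = 6, y in [11, 12]  -> 2 point(s)
  x = 9: RHS = 1, y in [1, 22]  -> 2 point(s)
  x = 15: RHS = 2, y in [5, 18]  -> 2 point(s)
  x = 19: RHS = 13, y in [6, 17]  -> 2 point(s)
  x = 20: RHS = 4, y in [2, 21]  -> 2 point(s)
  x = 21: RHS = 0, y in [0]  -> 1 point(s)
Affine points: 23. Add the point at infinity: total = 24.

#E(F_23) = 24


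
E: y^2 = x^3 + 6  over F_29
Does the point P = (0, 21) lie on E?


Check whether y^2 = x^3 + 0 x + 6 (mod 29) for (x, y) = (0, 21).
LHS: y^2 = 21^2 mod 29 = 6
RHS: x^3 + 0 x + 6 = 0^3 + 0*0 + 6 mod 29 = 6
LHS = RHS

Yes, on the curve


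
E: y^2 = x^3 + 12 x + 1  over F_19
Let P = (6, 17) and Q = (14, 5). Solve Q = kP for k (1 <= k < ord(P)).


Enumerate multiples of P until we hit Q = (14, 5):
  1P = (6, 17)
  2P = (14, 14)
  3P = (3, 8)
  4P = (0, 1)
  5P = (18, 8)
  6P = (11, 1)
  7P = (13, 13)
  8P = (17, 11)
  9P = (12, 7)
  10P = (8, 18)
  11P = (10, 0)
  12P = (8, 1)
  13P = (12, 12)
  14P = (17, 8)
  15P = (13, 6)
  16P = (11, 18)
  17P = (18, 11)
  18P = (0, 18)
  19P = (3, 11)
  20P = (14, 5)
Match found at i = 20.

k = 20


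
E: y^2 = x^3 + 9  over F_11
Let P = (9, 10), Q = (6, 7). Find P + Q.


P != Q, so use the chord formula.
s = (y2 - y1) / (x2 - x1) = (8) / (8) mod 11 = 1
x3 = s^2 - x1 - x2 mod 11 = 1^2 - 9 - 6 = 8
y3 = s (x1 - x3) - y1 mod 11 = 1 * (9 - 8) - 10 = 2

P + Q = (8, 2)


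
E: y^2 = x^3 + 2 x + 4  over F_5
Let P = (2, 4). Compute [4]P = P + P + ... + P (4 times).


k = 4 = 100_2 (binary, LSB first: 001)
Double-and-add from P = (2, 4):
  bit 0 = 0: acc unchanged = O
  bit 1 = 0: acc unchanged = O
  bit 2 = 1: acc = O + (4, 1) = (4, 1)

4P = (4, 1)


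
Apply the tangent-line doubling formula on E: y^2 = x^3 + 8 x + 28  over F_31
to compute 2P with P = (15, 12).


Doubling: s = (3 x1^2 + a) / (2 y1)
s = (3*15^2 + 8) / (2*12) mod 31 = 22
x3 = s^2 - 2 x1 mod 31 = 22^2 - 2*15 = 20
y3 = s (x1 - x3) - y1 mod 31 = 22 * (15 - 20) - 12 = 2

2P = (20, 2)


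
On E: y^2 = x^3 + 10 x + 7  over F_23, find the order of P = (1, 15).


Compute successive multiples of P until we hit O:
  1P = (1, 15)
  2P = (16, 13)
  3P = (19, 15)
  4P = (3, 8)
  5P = (14, 19)
  6P = (10, 7)
  7P = (2, 14)
  8P = (21, 5)
  ... (continuing to 25P)
  25P = O

ord(P) = 25


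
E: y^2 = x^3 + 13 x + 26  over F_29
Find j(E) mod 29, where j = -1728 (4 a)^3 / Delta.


Delta = -16(4 a^3 + 27 b^2) mod 29 = 11
-1728 * (4 a)^3 = -1728 * (4*13)^3 mod 29 = 18
j = 18 * 11^(-1) mod 29 = 28

j = 28 (mod 29)


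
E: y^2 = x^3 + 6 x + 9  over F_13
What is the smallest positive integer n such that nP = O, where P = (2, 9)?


Compute successive multiples of P until we hit O:
  1P = (2, 9)
  2P = (10, 9)
  3P = (1, 4)
  4P = (9, 8)
  5P = (6, 12)
  6P = (8, 6)
  7P = (0, 3)
  8P = (7, 2)
  ... (continuing to 17P)
  17P = O

ord(P) = 17


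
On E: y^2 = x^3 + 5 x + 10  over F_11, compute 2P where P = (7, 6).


Doubling: s = (3 x1^2 + a) / (2 y1)
s = (3*7^2 + 5) / (2*6) mod 11 = 9
x3 = s^2 - 2 x1 mod 11 = 9^2 - 2*7 = 1
y3 = s (x1 - x3) - y1 mod 11 = 9 * (7 - 1) - 6 = 4

2P = (1, 4)


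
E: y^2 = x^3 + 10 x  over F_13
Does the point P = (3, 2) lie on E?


Check whether y^2 = x^3 + 10 x + 0 (mod 13) for (x, y) = (3, 2).
LHS: y^2 = 2^2 mod 13 = 4
RHS: x^3 + 10 x + 0 = 3^3 + 10*3 + 0 mod 13 = 5
LHS != RHS

No, not on the curve


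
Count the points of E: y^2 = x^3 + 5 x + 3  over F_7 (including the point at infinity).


For each x in F_7, count y with y^2 = x^3 + 5 x + 3 mod 7:
  x = 1: RHS = 2, y in [3, 4]  -> 2 point(s)
  x = 2: RHS = 0, y in [0]  -> 1 point(s)
  x = 6: RHS = 4, y in [2, 5]  -> 2 point(s)
Affine points: 5. Add the point at infinity: total = 6.

#E(F_7) = 6


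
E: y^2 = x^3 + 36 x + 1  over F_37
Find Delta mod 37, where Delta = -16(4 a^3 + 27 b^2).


4 a^3 + 27 b^2 = 4*36^3 + 27*1^2 = 186624 + 27 = 186651
Delta = -16 * (186651) = -2986416
Delta mod 37 = 2

Delta = 2 (mod 37)


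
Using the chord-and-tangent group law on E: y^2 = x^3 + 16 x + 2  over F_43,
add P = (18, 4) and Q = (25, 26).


P != Q, so use the chord formula.
s = (y2 - y1) / (x2 - x1) = (22) / (7) mod 43 = 40
x3 = s^2 - x1 - x2 mod 43 = 40^2 - 18 - 25 = 9
y3 = s (x1 - x3) - y1 mod 43 = 40 * (18 - 9) - 4 = 12

P + Q = (9, 12)


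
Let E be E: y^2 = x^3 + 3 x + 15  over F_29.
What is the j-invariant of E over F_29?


Delta = -16(4 a^3 + 27 b^2) mod 29 = 20
-1728 * (4 a)^3 = -1728 * (4*3)^3 mod 29 = 1
j = 1 * 20^(-1) mod 29 = 16

j = 16 (mod 29)


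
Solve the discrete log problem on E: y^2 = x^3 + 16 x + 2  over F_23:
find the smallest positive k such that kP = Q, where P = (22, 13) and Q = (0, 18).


Enumerate multiples of P until we hit Q = (0, 18):
  1P = (22, 13)
  2P = (14, 7)
  3P = (12, 6)
  4P = (21, 13)
  5P = (3, 10)
  6P = (0, 5)
  7P = (19, 9)
  8P = (17, 9)
  9P = (15, 11)
  10P = (18, 21)
  11P = (10, 9)
  12P = (9, 22)
  13P = (5, 0)
  14P = (9, 1)
  15P = (10, 14)
  16P = (18, 2)
  17P = (15, 12)
  18P = (17, 14)
  19P = (19, 14)
  20P = (0, 18)
Match found at i = 20.

k = 20


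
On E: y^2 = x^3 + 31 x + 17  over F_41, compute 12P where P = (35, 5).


k = 12 = 1100_2 (binary, LSB first: 0011)
Double-and-add from P = (35, 5):
  bit 0 = 0: acc unchanged = O
  bit 1 = 0: acc unchanged = O
  bit 2 = 1: acc = O + (5, 16) = (5, 16)
  bit 3 = 1: acc = (5, 16) + (29, 7) = (27, 23)

12P = (27, 23)


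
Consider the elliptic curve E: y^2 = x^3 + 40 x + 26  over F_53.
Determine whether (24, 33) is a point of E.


Check whether y^2 = x^3 + 40 x + 26 (mod 53) for (x, y) = (24, 33).
LHS: y^2 = 33^2 mod 53 = 29
RHS: x^3 + 40 x + 26 = 24^3 + 40*24 + 26 mod 53 = 23
LHS != RHS

No, not on the curve


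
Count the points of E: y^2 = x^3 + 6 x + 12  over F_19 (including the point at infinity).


For each x in F_19, count y with y^2 = x^3 + 6 x + 12 mod 19:
  x = 1: RHS = 0, y in [0]  -> 1 point(s)
  x = 3: RHS = 0, y in [0]  -> 1 point(s)
  x = 4: RHS = 5, y in [9, 10]  -> 2 point(s)
  x = 6: RHS = 17, y in [6, 13]  -> 2 point(s)
  x = 7: RHS = 17, y in [6, 13]  -> 2 point(s)
  x = 9: RHS = 16, y in [4, 15]  -> 2 point(s)
  x = 12: RHS = 7, y in [8, 11]  -> 2 point(s)
  x = 13: RHS = 7, y in [8, 11]  -> 2 point(s)
  x = 14: RHS = 9, y in [3, 16]  -> 2 point(s)
  x = 15: RHS = 0, y in [0]  -> 1 point(s)
  x = 16: RHS = 5, y in [9, 10]  -> 2 point(s)
  x = 17: RHS = 11, y in [7, 12]  -> 2 point(s)
  x = 18: RHS = 5, y in [9, 10]  -> 2 point(s)
Affine points: 23. Add the point at infinity: total = 24.

#E(F_19) = 24


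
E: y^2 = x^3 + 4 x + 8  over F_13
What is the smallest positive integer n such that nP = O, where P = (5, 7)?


Compute successive multiples of P until we hit O:
  1P = (5, 7)
  2P = (4, 7)
  3P = (4, 6)
  4P = (5, 6)
  5P = O

ord(P) = 5


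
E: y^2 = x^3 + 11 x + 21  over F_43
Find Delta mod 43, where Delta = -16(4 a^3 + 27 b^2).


4 a^3 + 27 b^2 = 4*11^3 + 27*21^2 = 5324 + 11907 = 17231
Delta = -16 * (17231) = -275696
Delta mod 43 = 20

Delta = 20 (mod 43)


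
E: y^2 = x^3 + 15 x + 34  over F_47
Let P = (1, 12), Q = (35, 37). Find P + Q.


P != Q, so use the chord formula.
s = (y2 - y1) / (x2 - x1) = (25) / (34) mod 47 = 27
x3 = s^2 - x1 - x2 mod 47 = 27^2 - 1 - 35 = 35
y3 = s (x1 - x3) - y1 mod 47 = 27 * (1 - 35) - 12 = 10

P + Q = (35, 10)


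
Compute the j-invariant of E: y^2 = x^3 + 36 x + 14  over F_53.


Delta = -16(4 a^3 + 27 b^2) mod 53 = 5
-1728 * (4 a)^3 = -1728 * (4*36)^3 mod 53 = 39
j = 39 * 5^(-1) mod 53 = 29

j = 29 (mod 53)


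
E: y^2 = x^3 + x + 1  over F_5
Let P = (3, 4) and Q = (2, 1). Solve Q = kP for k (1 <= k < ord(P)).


Enumerate multiples of P until we hit Q = (2, 1):
  1P = (3, 4)
  2P = (0, 4)
  3P = (2, 1)
Match found at i = 3.

k = 3


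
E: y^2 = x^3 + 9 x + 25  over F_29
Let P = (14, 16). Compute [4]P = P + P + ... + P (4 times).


k = 4 = 100_2 (binary, LSB first: 001)
Double-and-add from P = (14, 16):
  bit 0 = 0: acc unchanged = O
  bit 1 = 0: acc unchanged = O
  bit 2 = 1: acc = O + (1, 21) = (1, 21)

4P = (1, 21)


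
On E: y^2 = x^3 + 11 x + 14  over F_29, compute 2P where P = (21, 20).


Doubling: s = (3 x1^2 + a) / (2 y1)
s = (3*21^2 + 11) / (2*20) mod 29 = 0
x3 = s^2 - 2 x1 mod 29 = 0^2 - 2*21 = 16
y3 = s (x1 - x3) - y1 mod 29 = 0 * (21 - 16) - 20 = 9

2P = (16, 9)


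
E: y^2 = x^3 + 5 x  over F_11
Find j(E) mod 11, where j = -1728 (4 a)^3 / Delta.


Delta = -16(4 a^3 + 27 b^2) mod 11 = 8
-1728 * (4 a)^3 = -1728 * (4*5)^3 mod 11 = 8
j = 8 * 8^(-1) mod 11 = 1

j = 1 (mod 11)


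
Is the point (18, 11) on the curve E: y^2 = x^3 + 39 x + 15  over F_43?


Check whether y^2 = x^3 + 39 x + 15 (mod 43) for (x, y) = (18, 11).
LHS: y^2 = 11^2 mod 43 = 35
RHS: x^3 + 39 x + 15 = 18^3 + 39*18 + 15 mod 43 = 13
LHS != RHS

No, not on the curve


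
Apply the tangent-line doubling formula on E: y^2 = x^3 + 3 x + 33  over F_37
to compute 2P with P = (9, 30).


Doubling: s = (3 x1^2 + a) / (2 y1)
s = (3*9^2 + 3) / (2*30) mod 37 = 30
x3 = s^2 - 2 x1 mod 37 = 30^2 - 2*9 = 31
y3 = s (x1 - x3) - y1 mod 37 = 30 * (9 - 31) - 30 = 13

2P = (31, 13)


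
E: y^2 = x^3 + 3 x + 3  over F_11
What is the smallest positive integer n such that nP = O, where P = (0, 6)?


Compute successive multiples of P until we hit O:
  1P = (0, 6)
  2P = (9, 0)
  3P = (0, 5)
  4P = O

ord(P) = 4


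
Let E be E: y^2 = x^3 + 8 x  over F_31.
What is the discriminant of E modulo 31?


4 a^3 + 27 b^2 = 4*8^3 + 27*0^2 = 2048 + 0 = 2048
Delta = -16 * (2048) = -32768
Delta mod 31 = 30

Delta = 30 (mod 31)


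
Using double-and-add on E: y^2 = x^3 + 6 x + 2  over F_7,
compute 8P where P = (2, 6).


k = 8 = 1000_2 (binary, LSB first: 0001)
Double-and-add from P = (2, 6):
  bit 0 = 0: acc unchanged = O
  bit 1 = 0: acc unchanged = O
  bit 2 = 0: acc unchanged = O
  bit 3 = 1: acc = O + (2, 1) = (2, 1)

8P = (2, 1)


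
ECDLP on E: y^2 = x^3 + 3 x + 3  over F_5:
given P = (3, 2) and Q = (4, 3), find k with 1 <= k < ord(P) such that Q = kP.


Enumerate multiples of P until we hit Q = (4, 3):
  1P = (3, 2)
  2P = (4, 3)
Match found at i = 2.

k = 2


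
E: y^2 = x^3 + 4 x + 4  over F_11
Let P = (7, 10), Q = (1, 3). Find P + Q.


P != Q, so use the chord formula.
s = (y2 - y1) / (x2 - x1) = (4) / (5) mod 11 = 3
x3 = s^2 - x1 - x2 mod 11 = 3^2 - 7 - 1 = 1
y3 = s (x1 - x3) - y1 mod 11 = 3 * (7 - 1) - 10 = 8

P + Q = (1, 8)


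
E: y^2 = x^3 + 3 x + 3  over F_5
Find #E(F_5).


For each x in F_5, count y with y^2 = x^3 + 3 x + 3 mod 5:
  x = 3: RHS = 4, y in [2, 3]  -> 2 point(s)
  x = 4: RHS = 4, y in [2, 3]  -> 2 point(s)
Affine points: 4. Add the point at infinity: total = 5.

#E(F_5) = 5


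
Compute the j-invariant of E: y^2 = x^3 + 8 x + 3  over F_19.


Delta = -16(4 a^3 + 27 b^2) mod 19 = 14
-1728 * (4 a)^3 = -1728 * (4*8)^3 mod 19 = 12
j = 12 * 14^(-1) mod 19 = 9

j = 9 (mod 19)


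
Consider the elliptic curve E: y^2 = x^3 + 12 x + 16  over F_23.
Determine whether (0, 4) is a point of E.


Check whether y^2 = x^3 + 12 x + 16 (mod 23) for (x, y) = (0, 4).
LHS: y^2 = 4^2 mod 23 = 16
RHS: x^3 + 12 x + 16 = 0^3 + 12*0 + 16 mod 23 = 16
LHS = RHS

Yes, on the curve


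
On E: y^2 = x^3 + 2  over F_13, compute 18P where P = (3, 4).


k = 18 = 10010_2 (binary, LSB first: 01001)
Double-and-add from P = (3, 4):
  bit 0 = 0: acc unchanged = O
  bit 1 = 1: acc = O + (6, 7) = (6, 7)
  bit 2 = 0: acc unchanged = (6, 7)
  bit 3 = 0: acc unchanged = (6, 7)
  bit 4 = 1: acc = (6, 7) + (5, 6) = (3, 9)

18P = (3, 9)


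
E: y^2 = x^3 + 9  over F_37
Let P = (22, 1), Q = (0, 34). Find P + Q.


P != Q, so use the chord formula.
s = (y2 - y1) / (x2 - x1) = (33) / (15) mod 37 = 17
x3 = s^2 - x1 - x2 mod 37 = 17^2 - 22 - 0 = 8
y3 = s (x1 - x3) - y1 mod 37 = 17 * (22 - 8) - 1 = 15

P + Q = (8, 15)


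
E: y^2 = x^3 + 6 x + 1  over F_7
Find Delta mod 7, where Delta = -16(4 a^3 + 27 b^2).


4 a^3 + 27 b^2 = 4*6^3 + 27*1^2 = 864 + 27 = 891
Delta = -16 * (891) = -14256
Delta mod 7 = 3

Delta = 3 (mod 7)


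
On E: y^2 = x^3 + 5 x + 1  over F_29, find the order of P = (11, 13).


Compute successive multiples of P until we hit O:
  1P = (11, 13)
  2P = (16, 1)
  3P = (24, 24)
  4P = (22, 0)
  5P = (24, 5)
  6P = (16, 28)
  7P = (11, 16)
  8P = O

ord(P) = 8


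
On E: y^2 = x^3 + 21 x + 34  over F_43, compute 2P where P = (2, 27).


Doubling: s = (3 x1^2 + a) / (2 y1)
s = (3*2^2 + 21) / (2*27) mod 43 = 3
x3 = s^2 - 2 x1 mod 43 = 3^2 - 2*2 = 5
y3 = s (x1 - x3) - y1 mod 43 = 3 * (2 - 5) - 27 = 7

2P = (5, 7)


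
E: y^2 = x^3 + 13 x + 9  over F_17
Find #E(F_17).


For each x in F_17, count y with y^2 = x^3 + 13 x + 9 mod 17:
  x = 0: RHS = 9, y in [3, 14]  -> 2 point(s)
  x = 2: RHS = 9, y in [3, 14]  -> 2 point(s)
  x = 7: RHS = 1, y in [1, 16]  -> 2 point(s)
  x = 8: RHS = 13, y in [8, 9]  -> 2 point(s)
  x = 10: RHS = 0, y in [0]  -> 1 point(s)
  x = 11: RHS = 4, y in [2, 15]  -> 2 point(s)
  x = 15: RHS = 9, y in [3, 14]  -> 2 point(s)
Affine points: 13. Add the point at infinity: total = 14.

#E(F_17) = 14


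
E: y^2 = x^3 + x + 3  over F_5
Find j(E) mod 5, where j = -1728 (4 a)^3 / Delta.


Delta = -16(4 a^3 + 27 b^2) mod 5 = 3
-1728 * (4 a)^3 = -1728 * (4*1)^3 mod 5 = 3
j = 3 * 3^(-1) mod 5 = 1

j = 1 (mod 5)


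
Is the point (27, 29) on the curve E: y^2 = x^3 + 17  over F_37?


Check whether y^2 = x^3 + 0 x + 17 (mod 37) for (x, y) = (27, 29).
LHS: y^2 = 29^2 mod 37 = 27
RHS: x^3 + 0 x + 17 = 27^3 + 0*27 + 17 mod 37 = 16
LHS != RHS

No, not on the curve


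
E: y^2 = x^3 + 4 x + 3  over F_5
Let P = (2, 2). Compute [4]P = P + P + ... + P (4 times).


k = 4 = 100_2 (binary, LSB first: 001)
Double-and-add from P = (2, 2):
  bit 0 = 0: acc unchanged = O
  bit 1 = 0: acc unchanged = O
  bit 2 = 1: acc = O + (2, 2) = (2, 2)

4P = (2, 2)


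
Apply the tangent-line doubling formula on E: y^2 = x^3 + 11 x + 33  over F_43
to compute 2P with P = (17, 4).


Doubling: s = (3 x1^2 + a) / (2 y1)
s = (3*17^2 + 11) / (2*4) mod 43 = 13
x3 = s^2 - 2 x1 mod 43 = 13^2 - 2*17 = 6
y3 = s (x1 - x3) - y1 mod 43 = 13 * (17 - 6) - 4 = 10

2P = (6, 10)


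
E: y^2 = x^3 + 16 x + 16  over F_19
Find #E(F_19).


For each x in F_19, count y with y^2 = x^3 + 16 x + 16 mod 19:
  x = 0: RHS = 16, y in [4, 15]  -> 2 point(s)
  x = 4: RHS = 11, y in [7, 12]  -> 2 point(s)
  x = 6: RHS = 5, y in [9, 10]  -> 2 point(s)
  x = 10: RHS = 17, y in [6, 13]  -> 2 point(s)
  x = 12: RHS = 17, y in [6, 13]  -> 2 point(s)
  x = 14: RHS = 1, y in [1, 18]  -> 2 point(s)
  x = 16: RHS = 17, y in [6, 13]  -> 2 point(s)
Affine points: 14. Add the point at infinity: total = 15.

#E(F_19) = 15


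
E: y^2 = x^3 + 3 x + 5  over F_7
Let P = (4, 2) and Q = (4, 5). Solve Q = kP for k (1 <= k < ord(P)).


Enumerate multiples of P until we hit Q = (4, 5):
  1P = (4, 2)
  2P = (1, 3)
  3P = (6, 1)
  4P = (6, 6)
  5P = (1, 4)
  6P = (4, 5)
Match found at i = 6.

k = 6


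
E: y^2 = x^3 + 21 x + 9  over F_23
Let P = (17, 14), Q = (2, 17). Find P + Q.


P != Q, so use the chord formula.
s = (y2 - y1) / (x2 - x1) = (3) / (8) mod 23 = 9
x3 = s^2 - x1 - x2 mod 23 = 9^2 - 17 - 2 = 16
y3 = s (x1 - x3) - y1 mod 23 = 9 * (17 - 16) - 14 = 18

P + Q = (16, 18)


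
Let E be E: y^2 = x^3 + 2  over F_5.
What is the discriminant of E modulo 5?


4 a^3 + 27 b^2 = 4*0^3 + 27*2^2 = 0 + 108 = 108
Delta = -16 * (108) = -1728
Delta mod 5 = 2

Delta = 2 (mod 5)


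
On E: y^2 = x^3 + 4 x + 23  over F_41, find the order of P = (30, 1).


Compute successive multiples of P until we hit O:
  1P = (30, 1)
  2P = (23, 33)
  3P = (34, 29)
  4P = (26, 27)
  5P = (17, 17)
  6P = (37, 36)
  7P = (40, 31)
  8P = (21, 26)
  ... (continuing to 17P)
  17P = O

ord(P) = 17


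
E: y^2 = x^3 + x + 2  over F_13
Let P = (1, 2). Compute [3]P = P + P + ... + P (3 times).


k = 3 = 11_2 (binary, LSB first: 11)
Double-and-add from P = (1, 2):
  bit 0 = 1: acc = O + (1, 2) = (1, 2)
  bit 1 = 1: acc = (1, 2) + (12, 0) = (1, 11)

3P = (1, 11)


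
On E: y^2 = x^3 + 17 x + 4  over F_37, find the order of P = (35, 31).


Compute successive multiples of P until we hit O:
  1P = (35, 31)
  2P = (25, 25)
  3P = (4, 32)
  4P = (34, 0)
  5P = (4, 5)
  6P = (25, 12)
  7P = (35, 6)
  8P = O

ord(P) = 8


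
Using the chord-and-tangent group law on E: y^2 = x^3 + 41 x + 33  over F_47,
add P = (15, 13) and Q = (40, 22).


P != Q, so use the chord formula.
s = (y2 - y1) / (x2 - x1) = (9) / (25) mod 47 = 6
x3 = s^2 - x1 - x2 mod 47 = 6^2 - 15 - 40 = 28
y3 = s (x1 - x3) - y1 mod 47 = 6 * (15 - 28) - 13 = 3

P + Q = (28, 3)


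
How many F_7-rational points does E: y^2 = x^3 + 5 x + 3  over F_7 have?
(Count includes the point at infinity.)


For each x in F_7, count y with y^2 = x^3 + 5 x + 3 mod 7:
  x = 1: RHS = 2, y in [3, 4]  -> 2 point(s)
  x = 2: RHS = 0, y in [0]  -> 1 point(s)
  x = 6: RHS = 4, y in [2, 5]  -> 2 point(s)
Affine points: 5. Add the point at infinity: total = 6.

#E(F_7) = 6


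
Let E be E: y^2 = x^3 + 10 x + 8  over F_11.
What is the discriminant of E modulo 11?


4 a^3 + 27 b^2 = 4*10^3 + 27*8^2 = 4000 + 1728 = 5728
Delta = -16 * (5728) = -91648
Delta mod 11 = 4

Delta = 4 (mod 11)


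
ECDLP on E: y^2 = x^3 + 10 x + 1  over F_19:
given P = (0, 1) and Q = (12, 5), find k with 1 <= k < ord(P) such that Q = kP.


Enumerate multiples of P until we hit Q = (12, 5):
  1P = (0, 1)
  2P = (6, 7)
  3P = (14, 4)
  4P = (16, 1)
  5P = (3, 18)
  6P = (8, 17)
  7P = (15, 7)
  8P = (11, 6)
  9P = (17, 12)
  10P = (18, 3)
  11P = (5, 9)
  12P = (12, 14)
  13P = (12, 5)
Match found at i = 13.

k = 13


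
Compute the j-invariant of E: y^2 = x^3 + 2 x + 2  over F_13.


Delta = -16(4 a^3 + 27 b^2) mod 13 = 9
-1728 * (4 a)^3 = -1728 * (4*2)^3 mod 13 = 5
j = 5 * 9^(-1) mod 13 = 2

j = 2 (mod 13)


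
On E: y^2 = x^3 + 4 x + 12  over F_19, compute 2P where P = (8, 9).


Doubling: s = (3 x1^2 + a) / (2 y1)
s = (3*8^2 + 4) / (2*9) mod 19 = 13
x3 = s^2 - 2 x1 mod 19 = 13^2 - 2*8 = 1
y3 = s (x1 - x3) - y1 mod 19 = 13 * (8 - 1) - 9 = 6

2P = (1, 6)


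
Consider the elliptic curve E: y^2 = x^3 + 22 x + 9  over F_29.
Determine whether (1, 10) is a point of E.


Check whether y^2 = x^3 + 22 x + 9 (mod 29) for (x, y) = (1, 10).
LHS: y^2 = 10^2 mod 29 = 13
RHS: x^3 + 22 x + 9 = 1^3 + 22*1 + 9 mod 29 = 3
LHS != RHS

No, not on the curve


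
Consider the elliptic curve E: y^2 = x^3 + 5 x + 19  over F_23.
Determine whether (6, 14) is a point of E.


Check whether y^2 = x^3 + 5 x + 19 (mod 23) for (x, y) = (6, 14).
LHS: y^2 = 14^2 mod 23 = 12
RHS: x^3 + 5 x + 19 = 6^3 + 5*6 + 19 mod 23 = 12
LHS = RHS

Yes, on the curve


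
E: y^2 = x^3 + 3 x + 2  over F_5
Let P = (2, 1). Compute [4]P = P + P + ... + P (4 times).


k = 4 = 100_2 (binary, LSB first: 001)
Double-and-add from P = (2, 1):
  bit 0 = 0: acc unchanged = O
  bit 1 = 0: acc unchanged = O
  bit 2 = 1: acc = O + (2, 4) = (2, 4)

4P = (2, 4)


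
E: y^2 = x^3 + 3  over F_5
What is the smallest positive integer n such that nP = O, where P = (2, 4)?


Compute successive multiples of P until we hit O:
  1P = (2, 4)
  2P = (2, 1)
  3P = O

ord(P) = 3


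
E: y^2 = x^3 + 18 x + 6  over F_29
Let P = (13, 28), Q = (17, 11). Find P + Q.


P != Q, so use the chord formula.
s = (y2 - y1) / (x2 - x1) = (12) / (4) mod 29 = 3
x3 = s^2 - x1 - x2 mod 29 = 3^2 - 13 - 17 = 8
y3 = s (x1 - x3) - y1 mod 29 = 3 * (13 - 8) - 28 = 16

P + Q = (8, 16)


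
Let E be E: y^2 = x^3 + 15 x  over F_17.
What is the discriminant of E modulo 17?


4 a^3 + 27 b^2 = 4*15^3 + 27*0^2 = 13500 + 0 = 13500
Delta = -16 * (13500) = -216000
Delta mod 17 = 2

Delta = 2 (mod 17)


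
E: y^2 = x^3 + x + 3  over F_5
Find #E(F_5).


For each x in F_5, count y with y^2 = x^3 + 1 x + 3 mod 5:
  x = 1: RHS = 0, y in [0]  -> 1 point(s)
  x = 4: RHS = 1, y in [1, 4]  -> 2 point(s)
Affine points: 3. Add the point at infinity: total = 4.

#E(F_5) = 4


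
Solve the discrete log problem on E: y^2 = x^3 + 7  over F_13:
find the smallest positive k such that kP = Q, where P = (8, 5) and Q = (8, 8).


Enumerate multiples of P until we hit Q = (8, 8):
  1P = (8, 5)
  2P = (11, 5)
  3P = (7, 8)
  4P = (7, 5)
  5P = (11, 8)
  6P = (8, 8)
Match found at i = 6.

k = 6


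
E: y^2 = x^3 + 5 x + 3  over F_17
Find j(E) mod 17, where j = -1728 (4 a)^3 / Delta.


Delta = -16(4 a^3 + 27 b^2) mod 17 = 12
-1728 * (4 a)^3 = -1728 * (4*5)^3 mod 17 = 9
j = 9 * 12^(-1) mod 17 = 5

j = 5 (mod 17)


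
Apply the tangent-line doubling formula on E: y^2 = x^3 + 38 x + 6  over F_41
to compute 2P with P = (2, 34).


Doubling: s = (3 x1^2 + a) / (2 y1)
s = (3*2^2 + 38) / (2*34) mod 41 = 14
x3 = s^2 - 2 x1 mod 41 = 14^2 - 2*2 = 28
y3 = s (x1 - x3) - y1 mod 41 = 14 * (2 - 28) - 34 = 12

2P = (28, 12)


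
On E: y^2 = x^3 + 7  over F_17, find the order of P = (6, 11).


Compute successive multiples of P until we hit O:
  1P = (6, 11)
  2P = (1, 12)
  3P = (8, 3)
  4P = (2, 7)
  5P = (10, 2)
  6P = (5, 8)
  7P = (15, 13)
  8P = (12, 16)
  ... (continuing to 18P)
  18P = O

ord(P) = 18


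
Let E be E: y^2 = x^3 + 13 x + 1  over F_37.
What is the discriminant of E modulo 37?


4 a^3 + 27 b^2 = 4*13^3 + 27*1^2 = 8788 + 27 = 8815
Delta = -16 * (8815) = -141040
Delta mod 37 = 4

Delta = 4 (mod 37)


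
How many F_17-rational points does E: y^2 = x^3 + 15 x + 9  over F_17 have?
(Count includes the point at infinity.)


For each x in F_17, count y with y^2 = x^3 + 15 x + 9 mod 17:
  x = 0: RHS = 9, y in [3, 14]  -> 2 point(s)
  x = 1: RHS = 8, y in [5, 12]  -> 2 point(s)
  x = 2: RHS = 13, y in [8, 9]  -> 2 point(s)
  x = 3: RHS = 13, y in [8, 9]  -> 2 point(s)
  x = 6: RHS = 9, y in [3, 14]  -> 2 point(s)
  x = 7: RHS = 15, y in [7, 10]  -> 2 point(s)
  x = 11: RHS = 9, y in [3, 14]  -> 2 point(s)
  x = 12: RHS = 13, y in [8, 9]  -> 2 point(s)
  x = 13: RHS = 4, y in [2, 15]  -> 2 point(s)
Affine points: 18. Add the point at infinity: total = 19.

#E(F_17) = 19


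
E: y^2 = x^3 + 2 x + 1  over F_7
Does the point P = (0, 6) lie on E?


Check whether y^2 = x^3 + 2 x + 1 (mod 7) for (x, y) = (0, 6).
LHS: y^2 = 6^2 mod 7 = 1
RHS: x^3 + 2 x + 1 = 0^3 + 2*0 + 1 mod 7 = 1
LHS = RHS

Yes, on the curve


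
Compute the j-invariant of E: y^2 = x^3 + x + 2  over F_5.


Delta = -16(4 a^3 + 27 b^2) mod 5 = 3
-1728 * (4 a)^3 = -1728 * (4*1)^3 mod 5 = 3
j = 3 * 3^(-1) mod 5 = 1

j = 1 (mod 5)


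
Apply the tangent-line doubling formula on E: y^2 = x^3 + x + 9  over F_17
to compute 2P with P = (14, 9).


Doubling: s = (3 x1^2 + a) / (2 y1)
s = (3*14^2 + 1) / (2*9) mod 17 = 11
x3 = s^2 - 2 x1 mod 17 = 11^2 - 2*14 = 8
y3 = s (x1 - x3) - y1 mod 17 = 11 * (14 - 8) - 9 = 6

2P = (8, 6)


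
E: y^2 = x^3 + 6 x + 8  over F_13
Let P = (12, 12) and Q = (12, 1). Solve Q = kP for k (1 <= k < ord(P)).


Enumerate multiples of P until we hit Q = (12, 1):
  1P = (12, 12)
  2P = (6, 0)
  3P = (12, 1)
Match found at i = 3.

k = 3


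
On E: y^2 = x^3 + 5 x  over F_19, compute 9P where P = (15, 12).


k = 9 = 1001_2 (binary, LSB first: 1001)
Double-and-add from P = (15, 12):
  bit 0 = 1: acc = O + (15, 12) = (15, 12)
  bit 1 = 0: acc unchanged = (15, 12)
  bit 2 = 0: acc unchanged = (15, 12)
  bit 3 = 1: acc = (15, 12) + (7, 6) = (13, 18)

9P = (13, 18)


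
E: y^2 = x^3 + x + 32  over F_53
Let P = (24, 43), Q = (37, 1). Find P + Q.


P != Q, so use the chord formula.
s = (y2 - y1) / (x2 - x1) = (11) / (13) mod 53 = 9
x3 = s^2 - x1 - x2 mod 53 = 9^2 - 24 - 37 = 20
y3 = s (x1 - x3) - y1 mod 53 = 9 * (24 - 20) - 43 = 46

P + Q = (20, 46)


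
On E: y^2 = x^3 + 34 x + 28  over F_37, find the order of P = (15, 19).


Compute successive multiples of P until we hit O:
  1P = (15, 19)
  2P = (6, 35)
  3P = (5, 29)
  4P = (18, 21)
  5P = (25, 36)
  6P = (1, 27)
  7P = (10, 31)
  8P = (0, 19)
  ... (continuing to 41P)
  41P = O

ord(P) = 41


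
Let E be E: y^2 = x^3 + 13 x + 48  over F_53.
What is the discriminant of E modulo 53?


4 a^3 + 27 b^2 = 4*13^3 + 27*48^2 = 8788 + 62208 = 70996
Delta = -16 * (70996) = -1135936
Delta mod 53 = 13

Delta = 13 (mod 53)


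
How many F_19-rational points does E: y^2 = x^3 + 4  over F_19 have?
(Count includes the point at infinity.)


For each x in F_19, count y with y^2 = x^3 + 0 x + 4 mod 19:
  x = 0: RHS = 4, y in [2, 17]  -> 2 point(s)
  x = 1: RHS = 5, y in [9, 10]  -> 2 point(s)
  x = 4: RHS = 11, y in [7, 12]  -> 2 point(s)
  x = 6: RHS = 11, y in [7, 12]  -> 2 point(s)
  x = 7: RHS = 5, y in [9, 10]  -> 2 point(s)
  x = 9: RHS = 11, y in [7, 12]  -> 2 point(s)
  x = 10: RHS = 16, y in [4, 15]  -> 2 point(s)
  x = 11: RHS = 5, y in [9, 10]  -> 2 point(s)
  x = 13: RHS = 16, y in [4, 15]  -> 2 point(s)
  x = 15: RHS = 16, y in [4, 15]  -> 2 point(s)
Affine points: 20. Add the point at infinity: total = 21.

#E(F_19) = 21


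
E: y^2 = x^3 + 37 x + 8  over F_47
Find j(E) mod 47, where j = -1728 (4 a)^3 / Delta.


Delta = -16(4 a^3 + 27 b^2) mod 47 = 21
-1728 * (4 a)^3 = -1728 * (4*37)^3 mod 47 = 13
j = 13 * 21^(-1) mod 47 = 23

j = 23 (mod 47)


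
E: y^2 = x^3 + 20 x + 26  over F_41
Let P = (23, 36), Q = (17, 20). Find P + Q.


P != Q, so use the chord formula.
s = (y2 - y1) / (x2 - x1) = (25) / (35) mod 41 = 30
x3 = s^2 - x1 - x2 mod 41 = 30^2 - 23 - 17 = 40
y3 = s (x1 - x3) - y1 mod 41 = 30 * (23 - 40) - 36 = 28

P + Q = (40, 28)


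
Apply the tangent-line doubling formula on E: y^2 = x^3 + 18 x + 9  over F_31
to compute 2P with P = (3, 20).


Doubling: s = (3 x1^2 + a) / (2 y1)
s = (3*3^2 + 18) / (2*20) mod 31 = 5
x3 = s^2 - 2 x1 mod 31 = 5^2 - 2*3 = 19
y3 = s (x1 - x3) - y1 mod 31 = 5 * (3 - 19) - 20 = 24

2P = (19, 24)


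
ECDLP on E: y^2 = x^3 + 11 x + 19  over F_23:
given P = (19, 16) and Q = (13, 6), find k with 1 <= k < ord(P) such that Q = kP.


Enumerate multiples of P until we hit Q = (13, 6):
  1P = (19, 16)
  2P = (1, 10)
  3P = (21, 14)
  4P = (7, 18)
  5P = (13, 6)
Match found at i = 5.

k = 5


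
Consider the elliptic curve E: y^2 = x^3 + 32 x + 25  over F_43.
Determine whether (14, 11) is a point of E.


Check whether y^2 = x^3 + 32 x + 25 (mod 43) for (x, y) = (14, 11).
LHS: y^2 = 11^2 mod 43 = 35
RHS: x^3 + 32 x + 25 = 14^3 + 32*14 + 25 mod 43 = 35
LHS = RHS

Yes, on the curve


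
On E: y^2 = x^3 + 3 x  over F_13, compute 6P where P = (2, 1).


k = 6 = 110_2 (binary, LSB first: 011)
Double-and-add from P = (2, 1):
  bit 0 = 0: acc unchanged = O
  bit 1 = 1: acc = O + (10, 4) = (10, 4)
  bit 2 = 1: acc = (10, 4) + (3, 6) = (3, 7)

6P = (3, 7)


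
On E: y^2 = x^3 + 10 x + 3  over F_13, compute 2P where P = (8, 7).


Doubling: s = (3 x1^2 + a) / (2 y1)
s = (3*8^2 + 10) / (2*7) mod 13 = 7
x3 = s^2 - 2 x1 mod 13 = 7^2 - 2*8 = 7
y3 = s (x1 - x3) - y1 mod 13 = 7 * (8 - 7) - 7 = 0

2P = (7, 0)


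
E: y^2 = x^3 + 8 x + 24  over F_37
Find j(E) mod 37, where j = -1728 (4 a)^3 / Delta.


Delta = -16(4 a^3 + 27 b^2) mod 37 = 7
-1728 * (4 a)^3 = -1728 * (4*8)^3 mod 37 = 31
j = 31 * 7^(-1) mod 37 = 15

j = 15 (mod 37)


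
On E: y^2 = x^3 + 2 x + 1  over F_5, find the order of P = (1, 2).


Compute successive multiples of P until we hit O:
  1P = (1, 2)
  2P = (3, 3)
  3P = (0, 1)
  4P = (0, 4)
  5P = (3, 2)
  6P = (1, 3)
  7P = O

ord(P) = 7


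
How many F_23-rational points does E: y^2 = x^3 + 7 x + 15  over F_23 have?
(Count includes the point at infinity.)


For each x in F_23, count y with y^2 = x^3 + 7 x + 15 mod 23:
  x = 1: RHS = 0, y in [0]  -> 1 point(s)
  x = 7: RHS = 16, y in [4, 19]  -> 2 point(s)
  x = 8: RHS = 8, y in [10, 13]  -> 2 point(s)
  x = 9: RHS = 2, y in [5, 18]  -> 2 point(s)
  x = 10: RHS = 4, y in [2, 21]  -> 2 point(s)
  x = 13: RHS = 3, y in [7, 16]  -> 2 point(s)
  x = 18: RHS = 16, y in [4, 19]  -> 2 point(s)
  x = 20: RHS = 13, y in [6, 17]  -> 2 point(s)
  x = 21: RHS = 16, y in [4, 19]  -> 2 point(s)
Affine points: 17. Add the point at infinity: total = 18.

#E(F_23) = 18


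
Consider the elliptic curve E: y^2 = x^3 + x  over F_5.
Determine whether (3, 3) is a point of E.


Check whether y^2 = x^3 + 1 x + 0 (mod 5) for (x, y) = (3, 3).
LHS: y^2 = 3^2 mod 5 = 4
RHS: x^3 + 1 x + 0 = 3^3 + 1*3 + 0 mod 5 = 0
LHS != RHS

No, not on the curve


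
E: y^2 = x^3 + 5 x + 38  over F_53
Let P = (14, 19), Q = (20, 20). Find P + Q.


P != Q, so use the chord formula.
s = (y2 - y1) / (x2 - x1) = (1) / (6) mod 53 = 9
x3 = s^2 - x1 - x2 mod 53 = 9^2 - 14 - 20 = 47
y3 = s (x1 - x3) - y1 mod 53 = 9 * (14 - 47) - 19 = 2

P + Q = (47, 2)


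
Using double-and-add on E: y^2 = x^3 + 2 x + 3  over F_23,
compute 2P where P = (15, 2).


k = 2 = 10_2 (binary, LSB first: 01)
Double-and-add from P = (15, 2):
  bit 0 = 0: acc unchanged = O
  bit 1 = 1: acc = O + (5, 0) = (5, 0)

2P = (5, 0)


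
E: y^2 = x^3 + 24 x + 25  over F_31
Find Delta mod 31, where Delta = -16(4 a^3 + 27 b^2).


4 a^3 + 27 b^2 = 4*24^3 + 27*25^2 = 55296 + 16875 = 72171
Delta = -16 * (72171) = -1154736
Delta mod 31 = 14

Delta = 14 (mod 31)


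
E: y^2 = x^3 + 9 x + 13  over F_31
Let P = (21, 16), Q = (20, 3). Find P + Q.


P != Q, so use the chord formula.
s = (y2 - y1) / (x2 - x1) = (18) / (30) mod 31 = 13
x3 = s^2 - x1 - x2 mod 31 = 13^2 - 21 - 20 = 4
y3 = s (x1 - x3) - y1 mod 31 = 13 * (21 - 4) - 16 = 19

P + Q = (4, 19)


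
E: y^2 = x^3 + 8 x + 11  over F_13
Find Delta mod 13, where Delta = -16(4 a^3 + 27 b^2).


4 a^3 + 27 b^2 = 4*8^3 + 27*11^2 = 2048 + 3267 = 5315
Delta = -16 * (5315) = -85040
Delta mod 13 = 6

Delta = 6 (mod 13)


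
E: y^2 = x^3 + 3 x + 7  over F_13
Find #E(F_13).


For each x in F_13, count y with y^2 = x^3 + 3 x + 7 mod 13:
  x = 3: RHS = 4, y in [2, 11]  -> 2 point(s)
  x = 5: RHS = 4, y in [2, 11]  -> 2 point(s)
  x = 8: RHS = 10, y in [6, 7]  -> 2 point(s)
  x = 9: RHS = 9, y in [3, 10]  -> 2 point(s)
  x = 10: RHS = 10, y in [6, 7]  -> 2 point(s)
  x = 12: RHS = 3, y in [4, 9]  -> 2 point(s)
Affine points: 12. Add the point at infinity: total = 13.

#E(F_13) = 13


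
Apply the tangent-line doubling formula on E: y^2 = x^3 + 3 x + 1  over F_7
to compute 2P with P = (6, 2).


Doubling: s = (3 x1^2 + a) / (2 y1)
s = (3*6^2 + 3) / (2*2) mod 7 = 5
x3 = s^2 - 2 x1 mod 7 = 5^2 - 2*6 = 6
y3 = s (x1 - x3) - y1 mod 7 = 5 * (6 - 6) - 2 = 5

2P = (6, 5)


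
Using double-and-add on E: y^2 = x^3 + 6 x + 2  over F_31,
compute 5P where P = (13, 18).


k = 5 = 101_2 (binary, LSB first: 101)
Double-and-add from P = (13, 18):
  bit 0 = 1: acc = O + (13, 18) = (13, 18)
  bit 1 = 0: acc unchanged = (13, 18)
  bit 2 = 1: acc = (13, 18) + (28, 22) = (23, 0)

5P = (23, 0)


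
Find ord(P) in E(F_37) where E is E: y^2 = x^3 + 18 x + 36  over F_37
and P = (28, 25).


Compute successive multiples of P until we hit O:
  1P = (28, 25)
  2P = (27, 15)
  3P = (8, 27)
  4P = (11, 14)
  5P = (23, 0)
  6P = (11, 23)
  7P = (8, 10)
  8P = (27, 22)
  ... (continuing to 10P)
  10P = O

ord(P) = 10


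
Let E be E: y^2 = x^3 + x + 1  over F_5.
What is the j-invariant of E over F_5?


Delta = -16(4 a^3 + 27 b^2) mod 5 = 4
-1728 * (4 a)^3 = -1728 * (4*1)^3 mod 5 = 3
j = 3 * 4^(-1) mod 5 = 2

j = 2 (mod 5)


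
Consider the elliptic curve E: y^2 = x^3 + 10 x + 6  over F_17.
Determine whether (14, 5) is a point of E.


Check whether y^2 = x^3 + 10 x + 6 (mod 17) for (x, y) = (14, 5).
LHS: y^2 = 5^2 mod 17 = 8
RHS: x^3 + 10 x + 6 = 14^3 + 10*14 + 6 mod 17 = 0
LHS != RHS

No, not on the curve


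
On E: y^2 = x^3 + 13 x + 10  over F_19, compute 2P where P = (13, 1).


Doubling: s = (3 x1^2 + a) / (2 y1)
s = (3*13^2 + 13) / (2*1) mod 19 = 13
x3 = s^2 - 2 x1 mod 19 = 13^2 - 2*13 = 10
y3 = s (x1 - x3) - y1 mod 19 = 13 * (13 - 10) - 1 = 0

2P = (10, 0)


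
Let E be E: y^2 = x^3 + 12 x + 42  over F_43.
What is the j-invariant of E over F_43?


Delta = -16(4 a^3 + 27 b^2) mod 43 = 2
-1728 * (4 a)^3 = -1728 * (4*12)^3 mod 43 = 32
j = 32 * 2^(-1) mod 43 = 16

j = 16 (mod 43)


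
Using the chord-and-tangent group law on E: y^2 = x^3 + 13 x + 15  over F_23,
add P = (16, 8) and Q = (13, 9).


P != Q, so use the chord formula.
s = (y2 - y1) / (x2 - x1) = (1) / (20) mod 23 = 15
x3 = s^2 - x1 - x2 mod 23 = 15^2 - 16 - 13 = 12
y3 = s (x1 - x3) - y1 mod 23 = 15 * (16 - 12) - 8 = 6

P + Q = (12, 6)


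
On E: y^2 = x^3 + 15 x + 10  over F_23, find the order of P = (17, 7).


Compute successive multiples of P until we hit O:
  1P = (17, 7)
  2P = (2, 18)
  3P = (12, 20)
  4P = (21, 8)
  5P = (21, 15)
  6P = (12, 3)
  7P = (2, 5)
  8P = (17, 16)
  ... (continuing to 9P)
  9P = O

ord(P) = 9


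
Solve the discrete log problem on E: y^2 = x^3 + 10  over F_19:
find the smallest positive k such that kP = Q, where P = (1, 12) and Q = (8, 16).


Enumerate multiples of P until we hit Q = (8, 16):
  1P = (1, 12)
  2P = (9, 6)
  3P = (6, 6)
  4P = (18, 16)
  5P = (4, 13)
  6P = (12, 16)
  7P = (11, 12)
  8P = (7, 7)
  9P = (8, 16)
Match found at i = 9.

k = 9


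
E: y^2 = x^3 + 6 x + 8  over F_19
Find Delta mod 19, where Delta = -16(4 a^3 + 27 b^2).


4 a^3 + 27 b^2 = 4*6^3 + 27*8^2 = 864 + 1728 = 2592
Delta = -16 * (2592) = -41472
Delta mod 19 = 5

Delta = 5 (mod 19)


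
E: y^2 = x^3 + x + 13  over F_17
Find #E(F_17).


For each x in F_17, count y with y^2 = x^3 + 1 x + 13 mod 17:
  x = 0: RHS = 13, y in [8, 9]  -> 2 point(s)
  x = 1: RHS = 15, y in [7, 10]  -> 2 point(s)
  x = 3: RHS = 9, y in [3, 14]  -> 2 point(s)
  x = 4: RHS = 13, y in [8, 9]  -> 2 point(s)
  x = 12: RHS = 2, y in [6, 11]  -> 2 point(s)
  x = 13: RHS = 13, y in [8, 9]  -> 2 point(s)
  x = 14: RHS = 0, y in [0]  -> 1 point(s)
Affine points: 13. Add the point at infinity: total = 14.

#E(F_17) = 14


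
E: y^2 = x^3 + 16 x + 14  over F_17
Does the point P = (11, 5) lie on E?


Check whether y^2 = x^3 + 16 x + 14 (mod 17) for (x, y) = (11, 5).
LHS: y^2 = 5^2 mod 17 = 8
RHS: x^3 + 16 x + 14 = 11^3 + 16*11 + 14 mod 17 = 8
LHS = RHS

Yes, on the curve


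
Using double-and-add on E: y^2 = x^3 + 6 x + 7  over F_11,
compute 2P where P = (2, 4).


k = 2 = 10_2 (binary, LSB first: 01)
Double-and-add from P = (2, 4):
  bit 0 = 0: acc unchanged = O
  bit 1 = 1: acc = O + (10, 0) = (10, 0)

2P = (10, 0)


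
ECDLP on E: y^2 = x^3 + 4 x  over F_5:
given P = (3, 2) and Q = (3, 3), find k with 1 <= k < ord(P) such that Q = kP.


Enumerate multiples of P until we hit Q = (3, 3):
  1P = (3, 2)
  2P = (0, 0)
  3P = (3, 3)
Match found at i = 3.

k = 3


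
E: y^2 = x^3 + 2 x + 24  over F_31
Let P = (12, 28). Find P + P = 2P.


Doubling: s = (3 x1^2 + a) / (2 y1)
s = (3*12^2 + 2) / (2*28) mod 31 = 0
x3 = s^2 - 2 x1 mod 31 = 0^2 - 2*12 = 7
y3 = s (x1 - x3) - y1 mod 31 = 0 * (12 - 7) - 28 = 3

2P = (7, 3)


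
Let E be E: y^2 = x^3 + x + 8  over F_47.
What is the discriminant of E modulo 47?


4 a^3 + 27 b^2 = 4*1^3 + 27*8^2 = 4 + 1728 = 1732
Delta = -16 * (1732) = -27712
Delta mod 47 = 18

Delta = 18 (mod 47)


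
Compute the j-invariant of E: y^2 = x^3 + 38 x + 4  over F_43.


Delta = -16(4 a^3 + 27 b^2) mod 43 = 13
-1728 * (4 a)^3 = -1728 * (4*38)^3 mod 43 = 16
j = 16 * 13^(-1) mod 43 = 31

j = 31 (mod 43)


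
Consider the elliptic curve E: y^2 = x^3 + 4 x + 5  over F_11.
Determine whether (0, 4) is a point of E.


Check whether y^2 = x^3 + 4 x + 5 (mod 11) for (x, y) = (0, 4).
LHS: y^2 = 4^2 mod 11 = 5
RHS: x^3 + 4 x + 5 = 0^3 + 4*0 + 5 mod 11 = 5
LHS = RHS

Yes, on the curve


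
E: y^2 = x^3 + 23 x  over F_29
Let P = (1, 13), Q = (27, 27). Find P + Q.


P != Q, so use the chord formula.
s = (y2 - y1) / (x2 - x1) = (14) / (26) mod 29 = 5
x3 = s^2 - x1 - x2 mod 29 = 5^2 - 1 - 27 = 26
y3 = s (x1 - x3) - y1 mod 29 = 5 * (1 - 26) - 13 = 7

P + Q = (26, 7)
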